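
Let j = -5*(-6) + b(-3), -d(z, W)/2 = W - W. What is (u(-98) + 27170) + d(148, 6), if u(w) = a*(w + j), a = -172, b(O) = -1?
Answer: 39038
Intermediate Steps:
d(z, W) = 0 (d(z, W) = -2*(W - W) = -2*0 = 0)
j = 29 (j = -5*(-6) - 1 = 30 - 1 = 29)
u(w) = -4988 - 172*w (u(w) = -172*(w + 29) = -172*(29 + w) = -4988 - 172*w)
(u(-98) + 27170) + d(148, 6) = ((-4988 - 172*(-98)) + 27170) + 0 = ((-4988 + 16856) + 27170) + 0 = (11868 + 27170) + 0 = 39038 + 0 = 39038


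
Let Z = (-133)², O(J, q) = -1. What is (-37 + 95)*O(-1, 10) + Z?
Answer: 17631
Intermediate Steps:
Z = 17689
(-37 + 95)*O(-1, 10) + Z = (-37 + 95)*(-1) + 17689 = 58*(-1) + 17689 = -58 + 17689 = 17631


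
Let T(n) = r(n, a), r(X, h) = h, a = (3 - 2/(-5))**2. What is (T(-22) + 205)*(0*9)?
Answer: 0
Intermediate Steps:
a = 289/25 (a = (3 - 2*(-1/5))**2 = (3 + 2/5)**2 = (17/5)**2 = 289/25 ≈ 11.560)
T(n) = 289/25
(T(-22) + 205)*(0*9) = (289/25 + 205)*(0*9) = (5414/25)*0 = 0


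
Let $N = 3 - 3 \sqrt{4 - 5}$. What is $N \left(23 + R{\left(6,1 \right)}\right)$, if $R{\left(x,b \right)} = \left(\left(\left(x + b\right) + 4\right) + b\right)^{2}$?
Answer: $501 - 501 i \approx 501.0 - 501.0 i$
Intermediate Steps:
$R{\left(x,b \right)} = \left(4 + x + 2 b\right)^{2}$ ($R{\left(x,b \right)} = \left(\left(\left(b + x\right) + 4\right) + b\right)^{2} = \left(\left(4 + b + x\right) + b\right)^{2} = \left(4 + x + 2 b\right)^{2}$)
$N = 3 - 3 i$ ($N = 3 - 3 \sqrt{-1} = 3 - 3 i \approx 3.0 - 3.0 i$)
$N \left(23 + R{\left(6,1 \right)}\right) = \left(3 - 3 i\right) \left(23 + \left(4 + 6 + 2 \cdot 1\right)^{2}\right) = \left(3 - 3 i\right) \left(23 + \left(4 + 6 + 2\right)^{2}\right) = \left(3 - 3 i\right) \left(23 + 12^{2}\right) = \left(3 - 3 i\right) \left(23 + 144\right) = \left(3 - 3 i\right) 167 = 501 - 501 i$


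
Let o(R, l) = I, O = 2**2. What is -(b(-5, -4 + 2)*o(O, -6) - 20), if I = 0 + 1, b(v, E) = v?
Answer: 25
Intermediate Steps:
O = 4
I = 1
o(R, l) = 1
-(b(-5, -4 + 2)*o(O, -6) - 20) = -(-5*1 - 20) = -(-5 - 20) = -1*(-25) = 25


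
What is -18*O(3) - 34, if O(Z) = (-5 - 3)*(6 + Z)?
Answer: 1262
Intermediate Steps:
O(Z) = -48 - 8*Z (O(Z) = -8*(6 + Z) = -48 - 8*Z)
-18*O(3) - 34 = -18*(-48 - 8*3) - 34 = -18*(-48 - 24) - 34 = -18*(-72) - 34 = 1296 - 34 = 1262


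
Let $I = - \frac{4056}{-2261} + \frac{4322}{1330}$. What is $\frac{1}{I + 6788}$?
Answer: $\frac{11305}{76795357} \approx 0.00014721$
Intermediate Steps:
$I = \frac{57017}{11305}$ ($I = \left(-4056\right) \left(- \frac{1}{2261}\right) + 4322 \cdot \frac{1}{1330} = \frac{4056}{2261} + \frac{2161}{665} = \frac{57017}{11305} \approx 5.0435$)
$\frac{1}{I + 6788} = \frac{1}{\frac{57017}{11305} + 6788} = \frac{1}{\frac{76795357}{11305}} = \frac{11305}{76795357}$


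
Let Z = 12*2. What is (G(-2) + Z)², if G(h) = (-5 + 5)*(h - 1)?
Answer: 576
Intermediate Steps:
G(h) = 0 (G(h) = 0*(-1 + h) = 0)
Z = 24
(G(-2) + Z)² = (0 + 24)² = 24² = 576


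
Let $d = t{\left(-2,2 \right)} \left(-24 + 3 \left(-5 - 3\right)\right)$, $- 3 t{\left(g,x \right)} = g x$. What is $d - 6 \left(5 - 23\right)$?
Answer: $44$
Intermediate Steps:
$t{\left(g,x \right)} = - \frac{g x}{3}$
$d = -64$ ($d = \left(- \frac{1}{3}\right) \left(-2\right) 2 \left(-24 + 3 \left(-5 - 3\right)\right) = \frac{4 \left(-24 + 3 \left(-8\right)\right)}{3} = \frac{4 \left(-24 - 24\right)}{3} = \frac{4}{3} \left(-48\right) = -64$)
$d - 6 \left(5 - 23\right) = -64 - 6 \left(5 - 23\right) = -64 - 6 \left(-18\right) = -64 - -108 = -64 + 108 = 44$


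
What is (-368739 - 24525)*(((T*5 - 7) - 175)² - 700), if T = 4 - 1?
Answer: -10692454896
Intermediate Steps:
T = 3
(-368739 - 24525)*(((T*5 - 7) - 175)² - 700) = (-368739 - 24525)*(((3*5 - 7) - 175)² - 700) = -393264*(((15 - 7) - 175)² - 700) = -393264*((8 - 175)² - 700) = -393264*((-167)² - 700) = -393264*(27889 - 700) = -393264*27189 = -10692454896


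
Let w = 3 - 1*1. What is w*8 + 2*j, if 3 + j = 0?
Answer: 10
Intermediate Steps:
j = -3 (j = -3 + 0 = -3)
w = 2 (w = 3 - 1 = 2)
w*8 + 2*j = 2*8 + 2*(-3) = 16 - 6 = 10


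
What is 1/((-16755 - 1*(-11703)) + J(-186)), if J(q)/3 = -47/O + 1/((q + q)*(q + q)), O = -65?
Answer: -2998320/15141008527 ≈ -0.00019803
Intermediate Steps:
J(q) = 141/65 + 3/(4*q²) (J(q) = 3*(-47/(-65) + 1/((q + q)*(q + q))) = 3*(-47*(-1/65) + 1/((2*q)*(2*q))) = 3*(47/65 + 1/(4*q²)) = 141/65 + 3/(4*q²))
1/((-16755 - 1*(-11703)) + J(-186)) = 1/((-16755 - 1*(-11703)) + (141/65 + (¾)/(-186)²)) = 1/((-16755 + 11703) + (141/65 + (¾)*(1/34596))) = 1/(-5052 + (141/65 + 1/46128)) = 1/(-5052 + 6504113/2998320) = 1/(-15141008527/2998320) = -2998320/15141008527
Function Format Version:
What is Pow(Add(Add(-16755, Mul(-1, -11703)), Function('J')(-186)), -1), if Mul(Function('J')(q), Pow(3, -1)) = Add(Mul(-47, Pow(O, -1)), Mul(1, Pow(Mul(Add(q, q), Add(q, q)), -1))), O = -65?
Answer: Rational(-2998320, 15141008527) ≈ -0.00019803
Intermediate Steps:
Function('J')(q) = Add(Rational(141, 65), Mul(Rational(3, 4), Pow(q, -2))) (Function('J')(q) = Mul(3, Add(Mul(-47, Pow(-65, -1)), Mul(1, Pow(Mul(Add(q, q), Add(q, q)), -1)))) = Mul(3, Add(Mul(-47, Rational(-1, 65)), Mul(1, Pow(Mul(Mul(2, q), Mul(2, q)), -1)))) = Mul(3, Add(Rational(47, 65), Mul(1, Pow(Mul(4, Pow(q, 2)), -1)))) = Mul(3, Add(Rational(47, 65), Mul(1, Mul(Rational(1, 4), Pow(q, -2))))) = Mul(3, Add(Rational(47, 65), Mul(Rational(1, 4), Pow(q, -2)))) = Add(Rational(141, 65), Mul(Rational(3, 4), Pow(q, -2))))
Pow(Add(Add(-16755, Mul(-1, -11703)), Function('J')(-186)), -1) = Pow(Add(Add(-16755, Mul(-1, -11703)), Add(Rational(141, 65), Mul(Rational(3, 4), Pow(-186, -2)))), -1) = Pow(Add(Add(-16755, 11703), Add(Rational(141, 65), Mul(Rational(3, 4), Rational(1, 34596)))), -1) = Pow(Add(-5052, Add(Rational(141, 65), Rational(1, 46128))), -1) = Pow(Add(-5052, Rational(6504113, 2998320)), -1) = Pow(Rational(-15141008527, 2998320), -1) = Rational(-2998320, 15141008527)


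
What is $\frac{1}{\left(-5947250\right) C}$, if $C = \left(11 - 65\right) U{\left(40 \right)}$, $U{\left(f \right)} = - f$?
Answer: $- \frac{1}{12846060000} \approx -7.7845 \cdot 10^{-11}$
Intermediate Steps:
$C = 2160$ ($C = \left(11 - 65\right) \left(\left(-1\right) 40\right) = \left(-54\right) \left(-40\right) = 2160$)
$\frac{1}{\left(-5947250\right) C} = \frac{1}{\left(-5947250\right) 2160} = \left(- \frac{1}{5947250}\right) \frac{1}{2160} = - \frac{1}{12846060000}$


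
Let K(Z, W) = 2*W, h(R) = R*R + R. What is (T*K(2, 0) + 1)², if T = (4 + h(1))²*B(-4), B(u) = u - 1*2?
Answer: 1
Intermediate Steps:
B(u) = -2 + u (B(u) = u - 2 = -2 + u)
h(R) = R + R² (h(R) = R² + R = R + R²)
T = -216 (T = (4 + 1*(1 + 1))²*(-2 - 4) = (4 + 1*2)²*(-6) = (4 + 2)²*(-6) = 6²*(-6) = 36*(-6) = -216)
(T*K(2, 0) + 1)² = (-432*0 + 1)² = (-216*0 + 1)² = (0 + 1)² = 1² = 1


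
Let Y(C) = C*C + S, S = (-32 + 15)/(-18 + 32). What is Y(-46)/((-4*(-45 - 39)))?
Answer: 9869/1568 ≈ 6.2940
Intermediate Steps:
S = -17/14 ≈ -1.2143
Y(C) = -17/14 + C² (Y(C) = C*C - 17/14 = C² - 17/14 = -17/14 + C²)
Y(-46)/((-4*(-45 - 39))) = (-17/14 + (-46)²)/((-4*(-45 - 39))) = (-17/14 + 2116)/((-4*(-84))) = (29607/14)/336 = (29607/14)*(1/336) = 9869/1568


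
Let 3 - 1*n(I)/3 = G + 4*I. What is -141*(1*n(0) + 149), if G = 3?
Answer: -21009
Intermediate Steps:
n(I) = -12*I (n(I) = 9 - 3*(3 + 4*I) = 9 + (-9 - 12*I) = -12*I)
-141*(1*n(0) + 149) = -141*(1*(-12*0) + 149) = -141*(1*0 + 149) = -141*(0 + 149) = -141*149 = -21009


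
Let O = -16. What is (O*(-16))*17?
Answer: 4352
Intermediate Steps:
(O*(-16))*17 = -16*(-16)*17 = 256*17 = 4352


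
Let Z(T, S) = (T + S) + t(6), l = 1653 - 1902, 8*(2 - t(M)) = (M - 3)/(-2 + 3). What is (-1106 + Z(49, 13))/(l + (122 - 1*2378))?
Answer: 8339/20040 ≈ 0.41612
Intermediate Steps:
t(M) = 19/8 - M/8 (t(M) = 2 - (M - 3)/(8*(-2 + 3)) = 2 - (-3 + M)/(8*1) = 2 - (-3 + M)/8 = 2 + (3/8 - M/8) = 19/8 - M/8)
l = -249
Z(T, S) = 13/8 + S + T (Z(T, S) = (T + S) + (19/8 - ⅛*6) = (S + T) + (19/8 - ¾) = (S + T) + 13/8 = 13/8 + S + T)
(-1106 + Z(49, 13))/(l + (122 - 1*2378)) = (-1106 + (13/8 + 13 + 49))/(-249 + (122 - 1*2378)) = (-1106 + 509/8)/(-249 + (122 - 2378)) = -8339/(8*(-249 - 2256)) = -8339/8/(-2505) = -8339/8*(-1/2505) = 8339/20040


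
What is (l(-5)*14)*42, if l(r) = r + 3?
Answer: -1176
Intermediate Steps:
l(r) = 3 + r
(l(-5)*14)*42 = ((3 - 5)*14)*42 = -2*14*42 = -28*42 = -1176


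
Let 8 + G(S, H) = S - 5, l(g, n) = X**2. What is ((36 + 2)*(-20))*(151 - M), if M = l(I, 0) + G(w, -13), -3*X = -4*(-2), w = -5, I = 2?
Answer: -1107320/9 ≈ -1.2304e+5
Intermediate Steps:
X = -8/3 (X = -(-4)*(-2)/3 = -1/3*8 = -8/3 ≈ -2.6667)
l(g, n) = 64/9 (l(g, n) = (-8/3)**2 = 64/9)
G(S, H) = -13 + S (G(S, H) = -8 + (S - 5) = -8 + (-5 + S) = -13 + S)
M = -98/9 (M = 64/9 + (-13 - 5) = 64/9 - 18 = -98/9 ≈ -10.889)
((36 + 2)*(-20))*(151 - M) = ((36 + 2)*(-20))*(151 - 1*(-98/9)) = (38*(-20))*(151 + 98/9) = -760*1457/9 = -1107320/9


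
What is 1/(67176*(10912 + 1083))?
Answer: 1/805776120 ≈ 1.2410e-9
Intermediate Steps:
1/(67176*(10912 + 1083)) = (1/67176)/11995 = (1/67176)*(1/11995) = 1/805776120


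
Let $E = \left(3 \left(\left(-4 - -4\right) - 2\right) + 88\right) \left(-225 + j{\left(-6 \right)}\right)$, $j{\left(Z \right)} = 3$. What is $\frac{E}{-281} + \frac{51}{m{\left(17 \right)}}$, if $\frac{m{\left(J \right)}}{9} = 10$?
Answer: $\frac{550897}{8430} \approx 65.35$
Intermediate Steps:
$m{\left(J \right)} = 90$ ($m{\left(J \right)} = 9 \cdot 10 = 90$)
$E = -18204$ ($E = \left(3 \left(\left(-4 - -4\right) - 2\right) + 88\right) \left(-225 + 3\right) = \left(3 \left(\left(-4 + 4\right) - 2\right) + 88\right) \left(-222\right) = \left(3 \left(0 - 2\right) + 88\right) \left(-222\right) = \left(3 \left(-2\right) + 88\right) \left(-222\right) = \left(-6 + 88\right) \left(-222\right) = 82 \left(-222\right) = -18204$)
$\frac{E}{-281} + \frac{51}{m{\left(17 \right)}} = - \frac{18204}{-281} + \frac{51}{90} = \left(-18204\right) \left(- \frac{1}{281}\right) + 51 \cdot \frac{1}{90} = \frac{18204}{281} + \frac{17}{30} = \frac{550897}{8430}$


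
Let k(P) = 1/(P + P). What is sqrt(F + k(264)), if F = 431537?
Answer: sqrt(7519100721)/132 ≈ 656.92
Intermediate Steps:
k(P) = 1/(2*P)
sqrt(F + k(264)) = sqrt(431537 + (1/2)/264) = sqrt(431537 + (1/2)*(1/264)) = sqrt(431537 + 1/528) = sqrt(227851537/528) = sqrt(7519100721)/132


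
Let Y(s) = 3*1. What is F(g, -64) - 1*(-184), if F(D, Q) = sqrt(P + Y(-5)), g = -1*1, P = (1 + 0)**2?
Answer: 186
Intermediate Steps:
P = 1 (P = 1**2 = 1)
Y(s) = 3
g = -1
F(D, Q) = 2 (F(D, Q) = sqrt(1 + 3) = sqrt(4) = 2)
F(g, -64) - 1*(-184) = 2 - 1*(-184) = 2 + 184 = 186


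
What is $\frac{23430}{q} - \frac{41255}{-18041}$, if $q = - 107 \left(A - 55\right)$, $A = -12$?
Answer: $\frac{718457725}{129335929} \approx 5.555$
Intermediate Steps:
$q = 7169$ ($q = - 107 \left(-12 - 55\right) = \left(-107\right) \left(-67\right) = 7169$)
$\frac{23430}{q} - \frac{41255}{-18041} = \frac{23430}{7169} - \frac{41255}{-18041} = 23430 \cdot \frac{1}{7169} - - \frac{41255}{18041} = \frac{23430}{7169} + \frac{41255}{18041} = \frac{718457725}{129335929}$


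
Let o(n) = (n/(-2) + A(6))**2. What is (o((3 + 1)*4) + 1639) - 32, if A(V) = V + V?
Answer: 1623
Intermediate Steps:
A(V) = 2*V
o(n) = (12 - n/2)**2 (o(n) = (n/(-2) + 2*6)**2 = (n*(-1/2) + 12)**2 = (-n/2 + 12)**2 = (12 - n/2)**2)
(o((3 + 1)*4) + 1639) - 32 = ((-24 + (3 + 1)*4)**2/4 + 1639) - 32 = ((-24 + 4*4)**2/4 + 1639) - 32 = ((-24 + 16)**2/4 + 1639) - 32 = ((1/4)*(-8)**2 + 1639) - 32 = ((1/4)*64 + 1639) - 32 = (16 + 1639) - 32 = 1655 - 32 = 1623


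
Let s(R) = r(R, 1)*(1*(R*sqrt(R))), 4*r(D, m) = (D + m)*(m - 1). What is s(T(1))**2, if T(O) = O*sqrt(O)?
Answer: 0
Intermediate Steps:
r(D, m) = (-1 + m)*(D + m)/4 (r(D, m) = ((D + m)*(m - 1))/4 = ((D + m)*(-1 + m))/4 = ((-1 + m)*(D + m))/4 = (-1 + m)*(D + m)/4)
T(O) = O**(3/2)
s(R) = 0 (s(R) = (-R/4 - 1/4*1 + (1/4)*1**2 + (1/4)*R*1)*(1*(R*sqrt(R))) = (-R/4 - 1/4 + (1/4)*1 + R/4)*(1*R**(3/2)) = (-R/4 - 1/4 + 1/4 + R/4)*R**(3/2) = 0*R**(3/2) = 0)
s(T(1))**2 = 0**2 = 0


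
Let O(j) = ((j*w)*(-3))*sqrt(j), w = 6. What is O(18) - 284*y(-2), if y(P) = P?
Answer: 568 - 972*sqrt(2) ≈ -806.62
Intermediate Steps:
O(j) = -18*j**(3/2) (O(j) = ((j*6)*(-3))*sqrt(j) = ((6*j)*(-3))*sqrt(j) = (-18*j)*sqrt(j) = -18*j**(3/2))
O(18) - 284*y(-2) = -972*sqrt(2) - 284*(-2) = -972*sqrt(2) + 568 = 568 - 972*sqrt(2)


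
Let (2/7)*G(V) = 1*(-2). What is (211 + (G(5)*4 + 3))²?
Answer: 34596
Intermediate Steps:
G(V) = -7 (G(V) = 7*(1*(-2))/2 = (7/2)*(-2) = -7)
(211 + (G(5)*4 + 3))² = (211 + (-7*4 + 3))² = (211 + (-28 + 3))² = (211 - 25)² = 186² = 34596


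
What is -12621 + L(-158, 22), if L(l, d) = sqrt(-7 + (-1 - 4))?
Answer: -12621 + 2*I*sqrt(3) ≈ -12621.0 + 3.4641*I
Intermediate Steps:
L(l, d) = 2*I*sqrt(3) (L(l, d) = sqrt(-7 - 5) = sqrt(-12) = 2*I*sqrt(3))
-12621 + L(-158, 22) = -12621 + 2*I*sqrt(3)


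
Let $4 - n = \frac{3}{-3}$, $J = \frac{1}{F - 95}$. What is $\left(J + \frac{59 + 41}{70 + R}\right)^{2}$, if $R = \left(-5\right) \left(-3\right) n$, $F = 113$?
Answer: $\frac{151321}{272484} \approx 0.55534$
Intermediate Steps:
$J = \frac{1}{18}$ ($J = \frac{1}{113 - 95} = \frac{1}{18} \approx 0.055556$)
$n = 5$ ($n = 4 - \frac{3}{-3} = 4 - 3 \left(- \frac{1}{3}\right) = 4 - -1 = 4 + 1 = 5$)
$R = 75$ ($R = \left(-5\right) \left(-3\right) 5 = 15 \cdot 5 = 75$)
$\left(J + \frac{59 + 41}{70 + R}\right)^{2} = \left(\frac{1}{18} + \frac{59 + 41}{70 + 75}\right)^{2} = \left(\frac{1}{18} + \frac{100}{145}\right)^{2} = \left(\frac{1}{18} + 100 \cdot \frac{1}{145}\right)^{2} = \left(\frac{1}{18} + \frac{20}{29}\right)^{2} = \left(\frac{389}{522}\right)^{2} = \frac{151321}{272484}$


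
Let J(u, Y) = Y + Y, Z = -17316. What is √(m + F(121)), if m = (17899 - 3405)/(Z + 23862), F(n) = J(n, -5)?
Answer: I*√83405859/3273 ≈ 2.7903*I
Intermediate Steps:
J(u, Y) = 2*Y
F(n) = -10 (F(n) = 2*(-5) = -10)
m = 7247/3273 (m = (17899 - 3405)/(-17316 + 23862) = 14494/6546 = 14494*(1/6546) = 7247/3273 ≈ 2.2142)
√(m + F(121)) = √(7247/3273 - 10) = √(-25483/3273) = I*√83405859/3273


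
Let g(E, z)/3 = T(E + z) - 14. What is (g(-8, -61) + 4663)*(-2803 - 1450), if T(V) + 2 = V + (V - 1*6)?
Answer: -17790299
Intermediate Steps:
T(V) = -8 + 2*V (T(V) = -2 + (V + (V - 1*6)) = -2 + (V + (V - 6)) = -2 + (V + (-6 + V)) = -2 + (-6 + 2*V) = -8 + 2*V)
g(E, z) = -66 + 6*E + 6*z (g(E, z) = 3*((-8 + 2*(E + z)) - 14) = 3*((-8 + (2*E + 2*z)) - 14) = 3*((-8 + 2*E + 2*z) - 14) = 3*(-22 + 2*E + 2*z) = -66 + 6*E + 6*z)
(g(-8, -61) + 4663)*(-2803 - 1450) = ((-66 + 6*(-8) + 6*(-61)) + 4663)*(-2803 - 1450) = ((-66 - 48 - 366) + 4663)*(-4253) = (-480 + 4663)*(-4253) = 4183*(-4253) = -17790299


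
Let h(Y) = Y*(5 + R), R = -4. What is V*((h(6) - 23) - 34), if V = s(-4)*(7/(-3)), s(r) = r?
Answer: -476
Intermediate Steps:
h(Y) = Y (h(Y) = Y*(5 - 4) = Y*1 = Y)
V = 28/3 (V = -28/(-3) = -28*(-1)/3 = -4*(-7/3) = 28/3 ≈ 9.3333)
V*((h(6) - 23) - 34) = 28*((6 - 23) - 34)/3 = 28*(-17 - 34)/3 = (28/3)*(-51) = -476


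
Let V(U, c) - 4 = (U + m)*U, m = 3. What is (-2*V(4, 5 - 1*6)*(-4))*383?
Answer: 98048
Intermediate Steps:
V(U, c) = 4 + U*(3 + U) (V(U, c) = 4 + (U + 3)*U = 4 + (3 + U)*U = 4 + U*(3 + U))
(-2*V(4, 5 - 1*6)*(-4))*383 = (-2*(4 + 4**2 + 3*4)*(-4))*383 = (-2*(4 + 16 + 12)*(-4))*383 = (-2*32*(-4))*383 = -64*(-4)*383 = 256*383 = 98048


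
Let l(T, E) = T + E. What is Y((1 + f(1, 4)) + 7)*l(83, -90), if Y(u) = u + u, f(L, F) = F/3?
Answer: -392/3 ≈ -130.67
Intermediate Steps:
f(L, F) = F/3 (f(L, F) = F*(1/3) = F/3)
l(T, E) = E + T
Y(u) = 2*u
Y((1 + f(1, 4)) + 7)*l(83, -90) = (2*((1 + (1/3)*4) + 7))*(-90 + 83) = (2*((1 + 4/3) + 7))*(-7) = (2*(7/3 + 7))*(-7) = (2*(28/3))*(-7) = (56/3)*(-7) = -392/3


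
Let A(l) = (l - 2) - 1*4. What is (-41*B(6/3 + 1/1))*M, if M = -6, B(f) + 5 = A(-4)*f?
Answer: -8610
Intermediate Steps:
A(l) = -6 + l (A(l) = (-2 + l) - 4 = -6 + l)
B(f) = -5 - 10*f (B(f) = -5 + (-6 - 4)*f = -5 - 10*f)
(-41*B(6/3 + 1/1))*M = -41*(-5 - 10*(6/3 + 1/1))*(-6) = -41*(-5 - 10*(6*(⅓) + 1*1))*(-6) = -41*(-5 - 10*(2 + 1))*(-6) = -41*(-5 - 10*3)*(-6) = -41*(-5 - 30)*(-6) = -41*(-35)*(-6) = 1435*(-6) = -8610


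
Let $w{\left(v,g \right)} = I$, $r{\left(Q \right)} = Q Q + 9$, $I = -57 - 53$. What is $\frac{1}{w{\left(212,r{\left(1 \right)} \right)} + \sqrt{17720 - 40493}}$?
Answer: $- \frac{110}{34873} - \frac{i \sqrt{22773}}{34873} \approx -0.0031543 - 0.0043273 i$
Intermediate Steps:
$I = -110$
$r{\left(Q \right)} = 9 + Q^{2}$ ($r{\left(Q \right)} = Q^{2} + 9 = 9 + Q^{2}$)
$w{\left(v,g \right)} = -110$
$\frac{1}{w{\left(212,r{\left(1 \right)} \right)} + \sqrt{17720 - 40493}} = \frac{1}{-110 + \sqrt{17720 - 40493}} = \frac{1}{-110 + \sqrt{-22773}} = \frac{1}{-110 + i \sqrt{22773}}$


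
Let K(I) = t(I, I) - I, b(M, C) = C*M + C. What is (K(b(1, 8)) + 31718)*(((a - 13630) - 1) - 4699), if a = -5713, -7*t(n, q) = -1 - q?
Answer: -5335887033/7 ≈ -7.6227e+8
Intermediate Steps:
t(n, q) = ⅐ + q/7 (t(n, q) = -(-1 - q)/7 = ⅐ + q/7)
b(M, C) = C + C*M
K(I) = ⅐ - 6*I/7 (K(I) = (⅐ + I/7) - I = ⅐ - 6*I/7)
(K(b(1, 8)) + 31718)*(((a - 13630) - 1) - 4699) = ((⅐ - 48*(1 + 1)/7) + 31718)*(((-5713 - 13630) - 1) - 4699) = ((⅐ - 48*2/7) + 31718)*((-19343 - 1) - 4699) = ((⅐ - 6/7*16) + 31718)*(-19344 - 4699) = ((⅐ - 96/7) + 31718)*(-24043) = (-95/7 + 31718)*(-24043) = (221931/7)*(-24043) = -5335887033/7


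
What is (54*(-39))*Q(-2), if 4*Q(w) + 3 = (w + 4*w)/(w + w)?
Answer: 1053/4 ≈ 263.25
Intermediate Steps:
Q(w) = -1/8 (Q(w) = -3/4 + ((w + 4*w)/(w + w))/4 = -3/4 + ((5*w)/((2*w)))/4 = -3/4 + ((5*w)*(1/(2*w)))/4 = -3/4 + (1/4)*(5/2) = -3/4 + 5/8 = -1/8)
(54*(-39))*Q(-2) = (54*(-39))*(-1/8) = -2106*(-1/8) = 1053/4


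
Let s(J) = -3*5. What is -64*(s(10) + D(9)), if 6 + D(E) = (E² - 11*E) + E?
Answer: 1920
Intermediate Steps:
D(E) = -6 + E² - 10*E (D(E) = -6 + ((E² - 11*E) + E) = -6 + (E² - 10*E) = -6 + E² - 10*E)
s(J) = -15
-64*(s(10) + D(9)) = -64*(-15 + (-6 + 9² - 10*9)) = -64*(-15 + (-6 + 81 - 90)) = -64*(-15 - 15) = -64*(-30) = 1920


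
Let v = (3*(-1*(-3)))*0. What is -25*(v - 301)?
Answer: 7525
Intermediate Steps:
v = 0 (v = (3*3)*0 = 9*0 = 0)
-25*(v - 301) = -25*(0 - 301) = -25*(-301) = 7525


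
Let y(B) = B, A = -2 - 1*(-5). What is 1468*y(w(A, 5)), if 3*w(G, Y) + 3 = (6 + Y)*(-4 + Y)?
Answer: 11744/3 ≈ 3914.7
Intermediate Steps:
A = 3 (A = -2 + 5 = 3)
w(G, Y) = -1 + (-4 + Y)*(6 + Y)/3 (w(G, Y) = -1 + ((6 + Y)*(-4 + Y))/3 = -1 + ((-4 + Y)*(6 + Y))/3 = -1 + (-4 + Y)*(6 + Y)/3)
1468*y(w(A, 5)) = 1468*(-9 + (⅓)*5² + (⅔)*5) = 1468*(-9 + (⅓)*25 + 10/3) = 1468*(-9 + 25/3 + 10/3) = 1468*(8/3) = 11744/3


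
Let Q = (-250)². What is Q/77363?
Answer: 62500/77363 ≈ 0.80788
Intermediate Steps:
Q = 62500
Q/77363 = 62500/77363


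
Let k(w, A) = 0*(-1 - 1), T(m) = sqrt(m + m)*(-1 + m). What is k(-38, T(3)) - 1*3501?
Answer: -3501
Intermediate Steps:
T(m) = sqrt(2)*sqrt(m)*(-1 + m) (T(m) = sqrt(2*m)*(-1 + m) = (sqrt(2)*sqrt(m))*(-1 + m) = sqrt(2)*sqrt(m)*(-1 + m))
k(w, A) = 0 (k(w, A) = 0*(-2) = 0)
k(-38, T(3)) - 1*3501 = 0 - 1*3501 = 0 - 3501 = -3501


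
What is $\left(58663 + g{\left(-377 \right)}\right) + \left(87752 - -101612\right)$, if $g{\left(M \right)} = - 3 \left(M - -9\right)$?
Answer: $249131$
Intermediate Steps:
$g{\left(M \right)} = -27 - 3 M$ ($g{\left(M \right)} = - 3 \left(M + 9\right) = - 3 \left(9 + M\right) = -27 - 3 M$)
$\left(58663 + g{\left(-377 \right)}\right) + \left(87752 - -101612\right) = \left(58663 - -1104\right) + \left(87752 - -101612\right) = \left(58663 + \left(-27 + 1131\right)\right) + \left(87752 + 101612\right) = \left(58663 + 1104\right) + 189364 = 59767 + 189364 = 249131$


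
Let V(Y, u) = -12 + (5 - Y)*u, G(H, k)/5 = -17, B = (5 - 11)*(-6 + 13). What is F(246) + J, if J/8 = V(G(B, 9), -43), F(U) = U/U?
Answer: -31055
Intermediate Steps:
B = -42 (B = -6*7 = -42)
G(H, k) = -85 (G(H, k) = 5*(-17) = -85)
F(U) = 1
V(Y, u) = -12 + u*(5 - Y)
J = -31056 (J = 8*(-12 + 5*(-43) - 1*(-85)*(-43)) = 8*(-12 - 215 - 3655) = 8*(-3882) = -31056)
F(246) + J = 1 - 31056 = -31055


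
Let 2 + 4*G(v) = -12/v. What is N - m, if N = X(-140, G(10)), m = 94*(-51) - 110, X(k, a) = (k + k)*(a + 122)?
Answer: -29032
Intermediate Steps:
G(v) = -½ - 3/v (G(v) = -½ + (-12/v)/4 = -½ - 3/v)
X(k, a) = 2*k*(122 + a) (X(k, a) = (2*k)*(122 + a) = 2*k*(122 + a))
m = -4904 (m = -4794 - 110 = -4904)
N = -33936 (N = 2*(-140)*(122 + (½)*(-6 - 1*10)/10) = 2*(-140)*(122 + (½)*(⅒)*(-6 - 10)) = 2*(-140)*(122 + (½)*(⅒)*(-16)) = 2*(-140)*(122 - ⅘) = 2*(-140)*(606/5) = -33936)
N - m = -33936 - 1*(-4904) = -33936 + 4904 = -29032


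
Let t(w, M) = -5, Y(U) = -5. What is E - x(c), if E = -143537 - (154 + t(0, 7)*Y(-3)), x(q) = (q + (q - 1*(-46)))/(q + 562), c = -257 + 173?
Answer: -34348063/239 ≈ -1.4372e+5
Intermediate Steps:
c = -84
x(q) = (46 + 2*q)/(562 + q) (x(q) = (q + (q + 46))/(562 + q) = (q + (46 + q))/(562 + q) = (46 + 2*q)/(562 + q))
E = -143716 (E = -143537 - (154 - 5*(-5)) = -143537 - (154 + 25) = -143537 - 1*179 = -143537 - 179 = -143716)
E - x(c) = -143716 - 2*(23 - 84)/(562 - 84) = -143716 - 2*(-61)/478 = -143716 - 1*(-61/239) = -143716 + 61/239 = -34348063/239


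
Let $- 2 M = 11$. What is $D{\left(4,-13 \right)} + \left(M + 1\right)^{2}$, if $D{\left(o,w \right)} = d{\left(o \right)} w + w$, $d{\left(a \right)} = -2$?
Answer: $\frac{133}{4} \approx 33.25$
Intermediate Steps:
$M = - \frac{11}{2}$ ($M = \left(- \frac{1}{2}\right) 11 = - \frac{11}{2} \approx -5.5$)
$D{\left(o,w \right)} = - w$ ($D{\left(o,w \right)} = - 2 w + w = - w$)
$D{\left(4,-13 \right)} + \left(M + 1\right)^{2} = \left(-1\right) \left(-13\right) + \left(- \frac{11}{2} + 1\right)^{2} = 13 + \left(- \frac{9}{2}\right)^{2} = 13 + \frac{81}{4} = \frac{133}{4}$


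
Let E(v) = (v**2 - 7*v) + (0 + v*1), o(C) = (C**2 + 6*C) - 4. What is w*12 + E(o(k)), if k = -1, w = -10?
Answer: 15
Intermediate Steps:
o(C) = -4 + C**2 + 6*C
E(v) = v**2 - 6*v (E(v) = (v**2 - 7*v) + (0 + v) = (v**2 - 7*v) + v = v**2 - 6*v)
w*12 + E(o(k)) = -10*12 + (-4 + (-1)**2 + 6*(-1))*(-6 + (-4 + (-1)**2 + 6*(-1))) = -120 + (-4 + 1 - 6)*(-6 + (-4 + 1 - 6)) = -120 - 9*(-6 - 9) = -120 - 9*(-15) = -120 + 135 = 15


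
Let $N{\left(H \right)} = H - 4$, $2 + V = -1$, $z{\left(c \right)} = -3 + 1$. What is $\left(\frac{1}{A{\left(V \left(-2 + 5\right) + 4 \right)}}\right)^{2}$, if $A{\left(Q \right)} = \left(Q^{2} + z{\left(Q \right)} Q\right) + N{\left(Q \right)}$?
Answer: $\frac{1}{676} \approx 0.0014793$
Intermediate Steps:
$z{\left(c \right)} = -2$
$V = -3$ ($V = -2 - 1 = -3$)
$N{\left(H \right)} = -4 + H$
$A{\left(Q \right)} = -4 + Q^{2} - Q$ ($A{\left(Q \right)} = \left(Q^{2} - 2 Q\right) + \left(-4 + Q\right) = -4 + Q^{2} - Q$)
$\left(\frac{1}{A{\left(V \left(-2 + 5\right) + 4 \right)}}\right)^{2} = \left(\frac{1}{-4 + \left(- 3 \left(-2 + 5\right) + 4\right)^{2} - \left(- 3 \left(-2 + 5\right) + 4\right)}\right)^{2} = \left(\frac{1}{-4 + \left(\left(-3\right) 3 + 4\right)^{2} - \left(\left(-3\right) 3 + 4\right)}\right)^{2} = \left(\frac{1}{-4 + \left(-9 + 4\right)^{2} - \left(-9 + 4\right)}\right)^{2} = \left(\frac{1}{-4 + \left(-5\right)^{2} - -5}\right)^{2} = \left(\frac{1}{-4 + 25 + 5}\right)^{2} = \left(\frac{1}{26}\right)^{2} = \frac{1}{676}$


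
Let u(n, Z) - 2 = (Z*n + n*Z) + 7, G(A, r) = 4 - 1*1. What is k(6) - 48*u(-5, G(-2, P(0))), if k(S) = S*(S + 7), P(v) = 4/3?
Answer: 1086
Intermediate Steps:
P(v) = 4/3 (P(v) = 4*(⅓) = 4/3)
G(A, r) = 3 (G(A, r) = 4 - 1 = 3)
k(S) = S*(7 + S)
u(n, Z) = 9 + 2*Z*n (u(n, Z) = 2 + ((Z*n + n*Z) + 7) = 2 + ((Z*n + Z*n) + 7) = 2 + (2*Z*n + 7) = 2 + (7 + 2*Z*n) = 9 + 2*Z*n)
k(6) - 48*u(-5, G(-2, P(0))) = 6*(7 + 6) - 48*(9 + 2*3*(-5)) = 6*13 - 48*(9 - 30) = 78 - 48*(-21) = 78 + 1008 = 1086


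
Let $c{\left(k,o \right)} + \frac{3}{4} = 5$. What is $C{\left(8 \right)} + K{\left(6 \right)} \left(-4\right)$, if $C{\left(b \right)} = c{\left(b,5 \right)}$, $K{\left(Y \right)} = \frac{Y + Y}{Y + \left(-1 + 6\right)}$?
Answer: $- \frac{5}{44} \approx -0.11364$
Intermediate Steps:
$c{\left(k,o \right)} = \frac{17}{4}$ ($c{\left(k,o \right)} = - \frac{3}{4} + 5 = \frac{17}{4}$)
$K{\left(Y \right)} = \frac{2 Y}{5 + Y}$ ($K{\left(Y \right)} = \frac{2 Y}{Y + 5} = \frac{2 Y}{5 + Y}$)
$C{\left(b \right)} = \frac{17}{4}$
$C{\left(8 \right)} + K{\left(6 \right)} \left(-4\right) = \frac{17}{4} + 2 \cdot 6 \frac{1}{5 + 6} \left(-4\right) = \frac{17}{4} + 2 \cdot 6 \cdot \frac{1}{11} \left(-4\right) = \frac{17}{4} + \frac{12}{11} \left(-4\right) = \frac{17}{4} - \frac{48}{11} = - \frac{5}{44}$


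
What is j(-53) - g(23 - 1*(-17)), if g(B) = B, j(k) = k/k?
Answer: -39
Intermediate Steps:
j(k) = 1
j(-53) - g(23 - 1*(-17)) = 1 - (23 - 1*(-17)) = 1 - (23 + 17) = 1 - 1*40 = 1 - 40 = -39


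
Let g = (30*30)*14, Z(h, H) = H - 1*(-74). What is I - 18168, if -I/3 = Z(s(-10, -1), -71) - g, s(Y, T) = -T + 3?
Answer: 19623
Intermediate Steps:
s(Y, T) = 3 - T
Z(h, H) = 74 + H (Z(h, H) = H + 74 = 74 + H)
g = 12600 (g = 900*14 = 12600)
I = 37791 (I = -3*((74 - 71) - 1*12600) = -3*(3 - 12600) = -3*(-12597) = 37791)
I - 18168 = 37791 - 18168 = 19623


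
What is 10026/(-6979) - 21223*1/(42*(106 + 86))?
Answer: -32709283/8039808 ≈ -4.0684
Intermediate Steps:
10026/(-6979) - 21223*1/(42*(106 + 86)) = 10026*(-1/6979) - 21223/(42*192) = -10026/6979 - 21223/8064 = -32709283/8039808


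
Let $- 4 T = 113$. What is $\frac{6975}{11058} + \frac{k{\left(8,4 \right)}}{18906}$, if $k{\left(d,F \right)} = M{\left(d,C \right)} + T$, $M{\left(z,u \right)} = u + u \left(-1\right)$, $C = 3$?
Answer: $\frac{87704641}{139375032} \approx 0.62927$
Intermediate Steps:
$T = - \frac{113}{4}$ ($T = \left(- \frac{1}{4}\right) 113 = - \frac{113}{4} \approx -28.25$)
$M{\left(z,u \right)} = 0$ ($M{\left(z,u \right)} = u - u = 0$)
$k{\left(d,F \right)} = - \frac{113}{4}$ ($k{\left(d,F \right)} = 0 - \frac{113}{4} = - \frac{113}{4}$)
$\frac{6975}{11058} + \frac{k{\left(8,4 \right)}}{18906} = \frac{6975}{11058} - \frac{113}{4 \cdot 18906} = 6975 \cdot \frac{1}{11058} - \frac{113}{75624} = \frac{2325}{3686} - \frac{113}{75624} = \frac{87704641}{139375032}$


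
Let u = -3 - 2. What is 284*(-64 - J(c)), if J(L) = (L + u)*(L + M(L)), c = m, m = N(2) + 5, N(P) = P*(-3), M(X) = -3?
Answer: -24992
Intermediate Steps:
u = -5
N(P) = -3*P
m = -1 (m = -3*2 + 5 = -6 + 5 = -1)
c = -1
J(L) = (-5 + L)*(-3 + L) (J(L) = (L - 5)*(L - 3) = (-5 + L)*(-3 + L))
284*(-64 - J(c)) = 284*(-64 - (15 + (-1)² - 8*(-1))) = 284*(-64 - (15 + 1 + 8)) = 284*(-64 - 1*24) = 284*(-64 - 24) = 284*(-88) = -24992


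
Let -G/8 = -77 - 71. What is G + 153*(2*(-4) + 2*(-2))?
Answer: -652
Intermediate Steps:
G = 1184 (G = -8*(-77 - 71) = -8*(-148) = 1184)
G + 153*(2*(-4) + 2*(-2)) = 1184 + 153*(2*(-4) + 2*(-2)) = 1184 + 153*(-8 - 4) = 1184 + 153*(-12) = 1184 - 1836 = -652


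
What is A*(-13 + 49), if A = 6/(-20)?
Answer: -54/5 ≈ -10.800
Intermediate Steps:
A = -3/10 (A = 6*(-1/20) = -3/10 ≈ -0.30000)
A*(-13 + 49) = -3*(-13 + 49)/10 = -3/10*36 = -54/5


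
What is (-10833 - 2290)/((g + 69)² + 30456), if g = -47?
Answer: -13123/30940 ≈ -0.42414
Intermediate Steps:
(-10833 - 2290)/((g + 69)² + 30456) = (-10833 - 2290)/((-47 + 69)² + 30456) = -13123/(22² + 30456) = -13123/(484 + 30456) = -13123/30940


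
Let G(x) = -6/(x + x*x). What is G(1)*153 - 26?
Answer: -485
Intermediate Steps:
G(x) = -6/(x + x²)
G(1)*153 - 26 = -6/(1*(1 + 1))*153 - 26 = -6*1/2*153 - 26 = -6*1*½*153 - 26 = -3*153 - 26 = -459 - 26 = -485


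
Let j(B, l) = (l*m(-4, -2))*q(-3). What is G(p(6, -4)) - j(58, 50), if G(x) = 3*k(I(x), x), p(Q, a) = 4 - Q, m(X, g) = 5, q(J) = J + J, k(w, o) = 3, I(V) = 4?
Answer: 1509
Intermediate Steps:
q(J) = 2*J
j(B, l) = -30*l (j(B, l) = (l*5)*(2*(-3)) = (5*l)*(-6) = -30*l)
G(x) = 9 (G(x) = 3*3 = 9)
G(p(6, -4)) - j(58, 50) = 9 - (-30)*50 = 9 - 1*(-1500) = 9 + 1500 = 1509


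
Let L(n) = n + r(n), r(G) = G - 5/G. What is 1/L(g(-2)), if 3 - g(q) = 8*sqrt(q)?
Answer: (3*I + 8*sqrt(2))/(3*(-81*I + 32*sqrt(2))) ≈ 0.010415 + 0.040739*I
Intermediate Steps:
g(q) = 3 - 8*sqrt(q)
L(n) = -5/n + 2*n (L(n) = n + (n - 5/n) = -5/n + 2*n)
1/L(g(-2)) = 1/(-5/(3 - 8*I*sqrt(2)) + 2*(3 - 8*I*sqrt(2))) = 1/(-5/(3 - 8*I*sqrt(2)) + (6 - 16*I*sqrt(2))) = 1/(6 - 5/(3 - 8*I*sqrt(2)) - 16*I*sqrt(2))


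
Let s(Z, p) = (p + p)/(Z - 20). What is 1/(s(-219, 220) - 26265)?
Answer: -239/6277775 ≈ -3.8071e-5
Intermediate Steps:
s(Z, p) = 2*p/(-20 + Z) (s(Z, p) = (2*p)/(-20 + Z) = 2*p/(-20 + Z))
1/(s(-219, 220) - 26265) = 1/(2*220/(-20 - 219) - 26265) = 1/(2*220/(-239) - 26265) = 1/(2*220*(-1/239) - 26265) = 1/(-440/239 - 26265) = 1/(-6277775/239) = -239/6277775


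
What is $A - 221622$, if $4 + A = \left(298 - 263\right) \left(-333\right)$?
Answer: $-233281$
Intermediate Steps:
$A = -11659$ ($A = -4 + \left(298 - 263\right) \left(-333\right) = -4 + 35 \left(-333\right) = -4 - 11655 = -11659$)
$A - 221622 = -11659 - 221622 = -233281$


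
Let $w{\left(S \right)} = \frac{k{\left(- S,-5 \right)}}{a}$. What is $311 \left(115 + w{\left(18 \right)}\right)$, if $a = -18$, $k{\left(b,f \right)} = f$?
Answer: $\frac{645325}{18} \approx 35851.0$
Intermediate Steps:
$w{\left(S \right)} = \frac{5}{18}$ ($w{\left(S \right)} = - \frac{5}{-18} = \left(-5\right) \left(- \frac{1}{18}\right) = \frac{5}{18}$)
$311 \left(115 + w{\left(18 \right)}\right) = 311 \left(115 + \frac{5}{18}\right) = 311 \cdot \frac{2075}{18} = \frac{645325}{18}$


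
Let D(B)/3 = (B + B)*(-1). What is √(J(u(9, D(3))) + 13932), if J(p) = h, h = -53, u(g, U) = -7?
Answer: √13879 ≈ 117.81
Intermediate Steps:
D(B) = -6*B (D(B) = 3*((B + B)*(-1)) = 3*((2*B)*(-1)) = 3*(-2*B) = -6*B)
J(p) = -53
√(J(u(9, D(3))) + 13932) = √(-53 + 13932) = √13879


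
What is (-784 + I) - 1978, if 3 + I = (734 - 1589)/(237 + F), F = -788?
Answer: -80140/29 ≈ -2763.4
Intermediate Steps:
I = -42/29 (I = -3 + (734 - 1589)/(237 - 788) = -3 - 855/(-551) = -3 - 855*(-1/551) = -3 + 45/29 = -42/29 ≈ -1.4483)
(-784 + I) - 1978 = (-784 - 42/29) - 1978 = -22778/29 - 1978 = -80140/29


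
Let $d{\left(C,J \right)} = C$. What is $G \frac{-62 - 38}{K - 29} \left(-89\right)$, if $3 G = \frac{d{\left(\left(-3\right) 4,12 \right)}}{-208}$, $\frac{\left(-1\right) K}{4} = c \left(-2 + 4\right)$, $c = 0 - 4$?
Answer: $\frac{2225}{39} \approx 57.051$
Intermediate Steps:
$c = -4$ ($c = 0 - 4 = -4$)
$K = 32$ ($K = - 4 \left(- 4 \left(-2 + 4\right)\right) = - 4 \left(\left(-4\right) 2\right) = \left(-4\right) \left(-8\right) = 32$)
$G = \frac{1}{52}$ ($G = \frac{\left(-3\right) 4 \frac{1}{-208}}{3} = \frac{\left(-12\right) \left(- \frac{1}{208}\right)}{3} = \frac{1}{3} \cdot \frac{3}{52} = \frac{1}{52} \approx 0.019231$)
$G \frac{-62 - 38}{K - 29} \left(-89\right) = \frac{\left(-62 - 38\right) \frac{1}{32 - 29}}{52} \left(-89\right) = \frac{\left(-100\right) \frac{1}{3}}{52} \left(-89\right) = \frac{1}{52} \left(- \frac{100}{3}\right) \left(-89\right) = \left(- \frac{25}{39}\right) \left(-89\right) = \frac{2225}{39}$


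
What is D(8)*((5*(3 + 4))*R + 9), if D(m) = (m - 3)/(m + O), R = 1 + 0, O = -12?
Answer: -55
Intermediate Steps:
R = 1
D(m) = (-3 + m)/(-12 + m) (D(m) = (m - 3)/(m - 12) = (-3 + m)/(-12 + m))
D(8)*((5*(3 + 4))*R + 9) = ((-3 + 8)/(-12 + 8))*((5*(3 + 4))*1 + 9) = (5/(-4))*((5*7)*1 + 9) = (-¼*5)*(35*1 + 9) = -5*(35 + 9)/4 = -5/4*44 = -55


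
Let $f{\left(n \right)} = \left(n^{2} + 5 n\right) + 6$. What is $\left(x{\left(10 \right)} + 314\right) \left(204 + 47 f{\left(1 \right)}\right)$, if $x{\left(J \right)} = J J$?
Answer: $317952$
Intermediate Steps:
$x{\left(J \right)} = J^{2}$
$f{\left(n \right)} = 6 + n^{2} + 5 n$
$\left(x{\left(10 \right)} + 314\right) \left(204 + 47 f{\left(1 \right)}\right) = \left(10^{2} + 314\right) \left(204 + 47 \left(6 + 1^{2} + 5 \cdot 1\right)\right) = \left(100 + 314\right) \left(204 + 47 \left(6 + 1 + 5\right)\right) = 414 \left(204 + 47 \cdot 12\right) = 414 \left(204 + 564\right) = 414 \cdot 768 = 317952$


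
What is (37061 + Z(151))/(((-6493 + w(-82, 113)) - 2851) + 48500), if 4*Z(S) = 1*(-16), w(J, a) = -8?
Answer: 37057/39148 ≈ 0.94659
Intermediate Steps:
Z(S) = -4 (Z(S) = (1*(-16))/4 = (¼)*(-16) = -4)
(37061 + Z(151))/(((-6493 + w(-82, 113)) - 2851) + 48500) = (37061 - 4)/(((-6493 - 8) - 2851) + 48500) = 37057/((-6501 - 2851) + 48500) = 37057/(-9352 + 48500) = 37057/39148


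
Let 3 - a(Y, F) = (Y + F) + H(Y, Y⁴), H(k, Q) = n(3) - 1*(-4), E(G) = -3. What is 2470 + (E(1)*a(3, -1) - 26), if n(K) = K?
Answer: 2462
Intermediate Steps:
H(k, Q) = 7 (H(k, Q) = 3 - 1*(-4) = 3 + 4 = 7)
a(Y, F) = -4 - F - Y (a(Y, F) = 3 - ((Y + F) + 7) = 3 - ((F + Y) + 7) = 3 - (7 + F + Y) = 3 + (-7 - F - Y) = -4 - F - Y)
2470 + (E(1)*a(3, -1) - 26) = 2470 + (-3*(-4 - 1*(-1) - 1*3) - 26) = 2470 + (-3*(-4 + 1 - 3) - 26) = 2470 + (-3*(-6) - 26) = 2470 + (18 - 26) = 2470 - 8 = 2462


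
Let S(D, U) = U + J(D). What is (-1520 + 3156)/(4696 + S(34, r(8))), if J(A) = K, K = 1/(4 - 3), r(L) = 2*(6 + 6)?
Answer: 1636/4721 ≈ 0.34654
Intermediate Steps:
r(L) = 24 (r(L) = 2*12 = 24)
K = 1 (K = 1/1 = 1)
J(A) = 1
S(D, U) = 1 + U (S(D, U) = U + 1 = 1 + U)
(-1520 + 3156)/(4696 + S(34, r(8))) = (-1520 + 3156)/(4696 + (1 + 24)) = 1636/(4696 + 25) = 1636/4721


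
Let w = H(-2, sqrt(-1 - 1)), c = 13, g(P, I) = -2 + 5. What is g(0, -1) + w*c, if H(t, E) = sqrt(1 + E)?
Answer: 3 + 13*sqrt(1 + I*sqrt(2)) ≈ 18.194 + 7.865*I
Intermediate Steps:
g(P, I) = 3
w = sqrt(1 + I*sqrt(2)) (w = sqrt(1 + sqrt(-1 - 1)) = sqrt(1 + sqrt(-2)) = sqrt(1 + I*sqrt(2)) ≈ 1.1688 + 0.605*I)
g(0, -1) + w*c = 3 + sqrt(1 + I*sqrt(2))*13 = 3 + 13*sqrt(1 + I*sqrt(2))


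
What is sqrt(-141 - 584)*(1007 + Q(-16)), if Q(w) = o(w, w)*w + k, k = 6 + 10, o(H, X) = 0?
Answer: 5115*I*sqrt(29) ≈ 27545.0*I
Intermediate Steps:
k = 16
Q(w) = 16 (Q(w) = 0*w + 16 = 0 + 16 = 16)
sqrt(-141 - 584)*(1007 + Q(-16)) = sqrt(-141 - 584)*(1007 + 16) = sqrt(-725)*1023 = (5*I*sqrt(29))*1023 = 5115*I*sqrt(29)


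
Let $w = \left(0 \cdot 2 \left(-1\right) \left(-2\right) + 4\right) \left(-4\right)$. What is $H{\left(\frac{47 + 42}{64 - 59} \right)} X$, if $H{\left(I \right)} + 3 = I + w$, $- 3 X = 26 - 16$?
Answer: $4$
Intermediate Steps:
$w = -16$ ($w = \left(0 \left(-1\right) \left(-2\right) + 4\right) \left(-4\right) = \left(0 \left(-2\right) + 4\right) \left(-4\right) = \left(0 + 4\right) \left(-4\right) = 4 \left(-4\right) = -16$)
$X = - \frac{10}{3}$ ($X = - \frac{26 - 16}{3} = \left(- \frac{1}{3}\right) 10 = - \frac{10}{3} \approx -3.3333$)
$H{\left(I \right)} = -19 + I$ ($H{\left(I \right)} = -3 + \left(I - 16\right) = -3 + \left(-16 + I\right) = -19 + I$)
$H{\left(\frac{47 + 42}{64 - 59} \right)} X = \left(-19 + \frac{47 + 42}{64 - 59}\right) \left(- \frac{10}{3}\right) = \left(-19 + \frac{89}{5}\right) \left(- \frac{10}{3}\right) = \left(- \frac{6}{5}\right) \left(- \frac{10}{3}\right) = 4$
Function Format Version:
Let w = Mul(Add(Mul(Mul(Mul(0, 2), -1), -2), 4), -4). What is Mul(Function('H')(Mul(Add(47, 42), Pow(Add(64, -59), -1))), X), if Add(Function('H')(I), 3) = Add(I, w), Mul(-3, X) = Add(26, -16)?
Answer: 4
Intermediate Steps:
w = -16 (w = Mul(Add(Mul(Mul(0, -1), -2), 4), -4) = Mul(Add(Mul(0, -2), 4), -4) = Mul(Add(0, 4), -4) = Mul(4, -4) = -16)
X = Rational(-10, 3) (X = Mul(Rational(-1, 3), Add(26, -16)) = Mul(Rational(-1, 3), 10) = Rational(-10, 3) ≈ -3.3333)
Function('H')(I) = Add(-19, I) (Function('H')(I) = Add(-3, Add(I, -16)) = Add(-3, Add(-16, I)) = Add(-19, I))
Mul(Function('H')(Mul(Add(47, 42), Pow(Add(64, -59), -1))), X) = Mul(Add(-19, Mul(Add(47, 42), Pow(Add(64, -59), -1))), Rational(-10, 3)) = Mul(Add(-19, Mul(89, Pow(5, -1))), Rational(-10, 3)) = Mul(Add(-19, Mul(89, Rational(1, 5))), Rational(-10, 3)) = Mul(Add(-19, Rational(89, 5)), Rational(-10, 3)) = Mul(Rational(-6, 5), Rational(-10, 3)) = 4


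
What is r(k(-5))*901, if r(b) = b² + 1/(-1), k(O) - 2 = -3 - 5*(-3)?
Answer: 175695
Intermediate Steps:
k(O) = 14 (k(O) = 2 + (-3 - 5*(-3)) = 2 + (-3 + 15) = 2 + 12 = 14)
r(b) = -1 + b² (r(b) = b² - 1 = -1 + b²)
r(k(-5))*901 = (-1 + 14²)*901 = (-1 + 196)*901 = 195*901 = 175695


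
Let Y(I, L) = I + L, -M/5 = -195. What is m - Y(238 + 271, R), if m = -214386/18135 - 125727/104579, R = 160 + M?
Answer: -1047537454633/632180055 ≈ -1657.0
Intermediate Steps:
M = 975 (M = -5*(-195) = 975)
R = 1135 (R = 160 + 975 = 1135)
m = -8233444213/632180055 (m = -214386*1/18135 - 125727*1/104579 = -71462/6045 - 125727/104579 = -8233444213/632180055 ≈ -13.024)
m - Y(238 + 271, R) = -8233444213/632180055 - ((238 + 271) + 1135) = -8233444213/632180055 - (509 + 1135) = -8233444213/632180055 - 1*1644 = -8233444213/632180055 - 1644 = -1047537454633/632180055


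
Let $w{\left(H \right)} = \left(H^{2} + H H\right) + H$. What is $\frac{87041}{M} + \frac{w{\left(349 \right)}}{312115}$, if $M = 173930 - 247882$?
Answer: $- \frac{9126137363}{23081528480} \approx -0.39539$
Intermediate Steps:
$M = -73952$
$w{\left(H \right)} = H + 2 H^{2}$ ($w{\left(H \right)} = \left(H^{2} + H^{2}\right) + H = 2 H^{2} + H = H + 2 H^{2}$)
$\frac{87041}{M} + \frac{w{\left(349 \right)}}{312115} = \frac{87041}{-73952} + \frac{349 \left(1 + 2 \cdot 349\right)}{312115} = 87041 \left(- \frac{1}{73952}\right) + 349 \left(1 + 698\right) \frac{1}{312115} = - \frac{87041}{73952} + 349 \cdot 699 \cdot \frac{1}{312115} = - \frac{87041}{73952} + 243951 \cdot \frac{1}{312115} = - \frac{87041}{73952} + \frac{243951}{312115} = - \frac{9126137363}{23081528480}$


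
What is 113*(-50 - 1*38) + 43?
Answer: -9901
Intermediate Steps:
113*(-50 - 1*38) + 43 = 113*(-50 - 38) + 43 = 113*(-88) + 43 = -9944 + 43 = -9901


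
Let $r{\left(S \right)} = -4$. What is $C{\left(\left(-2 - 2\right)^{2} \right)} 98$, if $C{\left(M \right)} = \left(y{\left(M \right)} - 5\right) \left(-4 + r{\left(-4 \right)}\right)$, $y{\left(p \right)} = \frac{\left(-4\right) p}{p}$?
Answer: $7056$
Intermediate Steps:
$y{\left(p \right)} = -4$
$C{\left(M \right)} = 72$ ($C{\left(M \right)} = \left(-4 - 5\right) \left(-4 - 4\right) = \left(-9\right) \left(-8\right) = 72$)
$C{\left(\left(-2 - 2\right)^{2} \right)} 98 = 72 \cdot 98 = 7056$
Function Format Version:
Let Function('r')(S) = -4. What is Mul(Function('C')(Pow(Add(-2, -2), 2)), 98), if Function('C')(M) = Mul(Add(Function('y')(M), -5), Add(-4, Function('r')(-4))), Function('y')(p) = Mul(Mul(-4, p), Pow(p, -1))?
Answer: 7056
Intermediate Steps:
Function('y')(p) = -4
Function('C')(M) = 72 (Function('C')(M) = Mul(Add(-4, -5), Add(-4, -4)) = Mul(-9, -8) = 72)
Mul(Function('C')(Pow(Add(-2, -2), 2)), 98) = Mul(72, 98) = 7056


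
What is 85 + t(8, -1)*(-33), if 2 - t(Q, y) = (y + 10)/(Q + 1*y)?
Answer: 430/7 ≈ 61.429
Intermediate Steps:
t(Q, y) = 2 - (10 + y)/(Q + y) (t(Q, y) = 2 - (y + 10)/(Q + 1*y) = 2 - (10 + y)/(Q + y))
85 + t(8, -1)*(-33) = 85 + ((-10 - 1 + 2*8)/(8 - 1))*(-33) = 85 + ((-10 - 1 + 16)/7)*(-33) = 85 + ((⅐)*5)*(-33) = 85 + (5/7)*(-33) = 85 - 165/7 = 430/7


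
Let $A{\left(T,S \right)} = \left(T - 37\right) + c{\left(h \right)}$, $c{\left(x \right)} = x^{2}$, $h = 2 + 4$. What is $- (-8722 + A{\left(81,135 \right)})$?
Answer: $8642$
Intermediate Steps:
$h = 6$
$A{\left(T,S \right)} = -1 + T$ ($A{\left(T,S \right)} = \left(T - 37\right) + 6^{2} = \left(-37 + T\right) + 36 = -1 + T$)
$- (-8722 + A{\left(81,135 \right)}) = - (-8722 + \left(-1 + 81\right)) = - (-8722 + 80) = \left(-1\right) \left(-8642\right) = 8642$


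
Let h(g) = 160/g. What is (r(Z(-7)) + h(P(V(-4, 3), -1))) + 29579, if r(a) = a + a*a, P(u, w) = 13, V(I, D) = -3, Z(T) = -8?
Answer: 385415/13 ≈ 29647.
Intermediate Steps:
r(a) = a + a²
(r(Z(-7)) + h(P(V(-4, 3), -1))) + 29579 = (-8*(1 - 8) + 160/13) + 29579 = (-8*(-7) + 160*(1/13)) + 29579 = (56 + 160/13) + 29579 = 888/13 + 29579 = 385415/13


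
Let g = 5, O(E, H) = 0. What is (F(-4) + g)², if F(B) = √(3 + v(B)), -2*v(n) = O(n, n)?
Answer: (5 + √3)² ≈ 45.320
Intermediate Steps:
v(n) = 0 (v(n) = -½*0 = 0)
F(B) = √3 (F(B) = √(3 + 0) = √3)
(F(-4) + g)² = (√3 + 5)² = (5 + √3)²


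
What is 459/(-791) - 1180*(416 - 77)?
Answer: -316416279/791 ≈ -4.0002e+5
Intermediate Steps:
459/(-791) - 1180*(416 - 77) = 459*(-1/791) - 1180*339 = -459/791 - 400020 = -316416279/791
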